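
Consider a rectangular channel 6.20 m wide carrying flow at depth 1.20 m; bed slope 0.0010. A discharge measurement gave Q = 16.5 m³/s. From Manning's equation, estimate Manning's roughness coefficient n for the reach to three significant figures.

0.0129

A = b·y = 6.20 × 1.20 = 7.440 m²
P = b + 2y = 6.20 + 2×1.20 = 8.600 m
R = A/P = 7.440/8.600 = 0.8651 m
n = (1/Q)·A·R^(2/3)·S^(1/2) = (1/16.5) × 7.440 × 0.9079 × 0.03162 = 0.01295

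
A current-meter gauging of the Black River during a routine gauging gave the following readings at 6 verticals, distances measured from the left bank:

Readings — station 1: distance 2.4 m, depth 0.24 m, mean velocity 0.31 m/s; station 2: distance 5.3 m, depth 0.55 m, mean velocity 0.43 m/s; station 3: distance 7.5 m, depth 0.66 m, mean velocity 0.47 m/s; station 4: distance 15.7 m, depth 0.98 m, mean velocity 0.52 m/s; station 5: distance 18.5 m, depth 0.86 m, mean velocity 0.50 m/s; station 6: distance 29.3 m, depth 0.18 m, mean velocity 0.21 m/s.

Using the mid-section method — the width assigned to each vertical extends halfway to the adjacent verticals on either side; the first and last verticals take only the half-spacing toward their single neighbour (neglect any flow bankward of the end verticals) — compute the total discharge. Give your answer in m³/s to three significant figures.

w_1 = (5.3 − 2.4)/2 = 1.45 m; q_1 = 0.31 × 0.24 × 1.45 = 0.1079 m³/s
w_2 = (7.5 − 2.4)/2 = 2.55 m; q_2 = 0.43 × 0.55 × 2.55 = 0.6031 m³/s
w_3 = (15.7 − 5.3)/2 = 5.2 m; q_3 = 0.47 × 0.66 × 5.2 = 1.613 m³/s
w_4 = (18.5 − 7.5)/2 = 5.5 m; q_4 = 0.52 × 0.98 × 5.5 = 2.803 m³/s
w_5 = (29.3 − 15.7)/2 = 6.8 m; q_5 = 0.50 × 0.86 × 6.8 = 2.924 m³/s
w_6 = (29.3 − 18.5)/2 = 5.4 m; q_6 = 0.21 × 0.18 × 5.4 = 0.2041 m³/s
Q = Σ qᵢ = 8.255 m³/s

8.25 m³/s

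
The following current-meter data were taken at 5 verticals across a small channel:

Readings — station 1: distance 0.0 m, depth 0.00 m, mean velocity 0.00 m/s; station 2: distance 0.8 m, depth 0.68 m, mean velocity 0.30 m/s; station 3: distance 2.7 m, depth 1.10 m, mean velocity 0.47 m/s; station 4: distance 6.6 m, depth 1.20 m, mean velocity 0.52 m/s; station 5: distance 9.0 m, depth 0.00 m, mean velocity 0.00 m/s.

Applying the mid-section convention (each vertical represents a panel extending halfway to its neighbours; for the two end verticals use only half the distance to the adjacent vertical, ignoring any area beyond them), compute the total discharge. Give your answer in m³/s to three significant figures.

3.74 m³/s

w_2 = (2.7 − 0.0)/2 = 1.35 m; q_2 = 0.30 × 0.68 × 1.35 = 0.2754 m³/s
w_3 = (6.6 − 0.8)/2 = 2.9 m; q_3 = 0.47 × 1.10 × 2.9 = 1.499 m³/s
w_4 = (9.0 − 2.7)/2 = 3.15 m; q_4 = 0.52 × 1.20 × 3.15 = 1.966 m³/s
Stations 1, 5 contribute zero (depth or velocity is 0).
Q = Σ qᵢ = 3.740 m³/s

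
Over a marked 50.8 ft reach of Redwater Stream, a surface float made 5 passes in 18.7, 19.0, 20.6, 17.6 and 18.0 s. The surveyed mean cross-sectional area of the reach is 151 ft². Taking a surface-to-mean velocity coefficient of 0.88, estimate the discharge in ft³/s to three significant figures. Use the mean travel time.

t̄ = (18.7 + 19.0 + 20.6 + 17.6 + 18.0) / 5 = 18.78 s
v_surface = L / t̄ = 50.8 / 18.78 = 2.705 ft/s
v_mean = 0.88 × 2.705 = 2.380 ft/s
Q = A × v_mean = 151 × 2.380 = 359.4 ft³/s

359 ft³/s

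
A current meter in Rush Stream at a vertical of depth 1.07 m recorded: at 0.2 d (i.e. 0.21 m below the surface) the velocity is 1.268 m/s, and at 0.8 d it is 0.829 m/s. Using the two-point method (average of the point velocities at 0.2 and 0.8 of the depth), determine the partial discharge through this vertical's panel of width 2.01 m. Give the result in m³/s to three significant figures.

2.26 m³/s

v̄ = (1.268 + 0.829) / 2 = 1.049 m/s
q = v̄ × d × w = 1.049 × 1.07 × 2.01 = 2.255 m³/s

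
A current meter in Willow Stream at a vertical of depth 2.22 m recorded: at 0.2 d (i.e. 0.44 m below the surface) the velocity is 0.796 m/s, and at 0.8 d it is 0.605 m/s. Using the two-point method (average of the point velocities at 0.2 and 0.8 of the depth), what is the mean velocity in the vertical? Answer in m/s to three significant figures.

v̄ = (0.796 + 0.605) / 2 = 0.7005 m/s

0.701 m/s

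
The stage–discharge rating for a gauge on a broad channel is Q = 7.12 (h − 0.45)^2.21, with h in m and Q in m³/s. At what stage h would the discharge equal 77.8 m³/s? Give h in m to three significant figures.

3.40 m

h − h₀ = (Q/C)^(1/b) = (77.8/7.12)^(1/2.21) = 2.951 m
h = 0.45 + 2.951 = 3.401 m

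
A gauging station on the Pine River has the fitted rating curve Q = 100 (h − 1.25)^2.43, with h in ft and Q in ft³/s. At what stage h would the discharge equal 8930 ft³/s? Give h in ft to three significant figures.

7.60 ft

h − h₀ = (Q/C)^(1/b) = (8930/100)^(1/2.43) = 6.351 ft
h = 1.25 + 6.351 = 7.601 ft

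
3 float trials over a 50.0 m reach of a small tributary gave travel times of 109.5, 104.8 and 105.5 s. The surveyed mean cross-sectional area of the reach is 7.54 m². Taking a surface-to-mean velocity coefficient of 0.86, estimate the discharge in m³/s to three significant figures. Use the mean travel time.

t̄ = (109.5 + 104.8 + 105.5) / 3 = 106.6 s
v_surface = L / t̄ = 50.0 / 106.6 = 0.4690 m/s
v_mean = 0.86 × 0.4690 = 0.4034 m/s
Q = A × v_mean = 7.54 × 0.4034 = 3.041 m³/s

3.04 m³/s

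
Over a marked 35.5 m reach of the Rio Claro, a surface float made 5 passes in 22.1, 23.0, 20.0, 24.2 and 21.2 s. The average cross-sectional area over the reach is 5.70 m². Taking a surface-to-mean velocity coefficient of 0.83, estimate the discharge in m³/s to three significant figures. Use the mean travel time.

7.60 m³/s

t̄ = (22.1 + 23.0 + 20.0 + 24.2 + 21.2) / 5 = 22.1 s
v_surface = L / t̄ = 35.5 / 22.1 = 1.606 m/s
v_mean = 0.83 × 1.606 = 1.333 m/s
Q = A × v_mean = 5.70 × 1.333 = 7.600 m³/s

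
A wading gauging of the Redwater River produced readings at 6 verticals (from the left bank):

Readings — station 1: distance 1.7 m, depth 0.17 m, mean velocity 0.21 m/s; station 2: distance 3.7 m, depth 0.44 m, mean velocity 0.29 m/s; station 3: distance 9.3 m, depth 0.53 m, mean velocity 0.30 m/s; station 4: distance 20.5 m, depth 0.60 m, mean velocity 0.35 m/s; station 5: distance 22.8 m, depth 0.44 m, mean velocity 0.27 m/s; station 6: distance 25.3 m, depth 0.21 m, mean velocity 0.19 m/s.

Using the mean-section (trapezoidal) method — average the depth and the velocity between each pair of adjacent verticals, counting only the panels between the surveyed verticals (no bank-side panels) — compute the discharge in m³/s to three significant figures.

3.57 m³/s

Panel 1-2: Δb = 2 m, d̄ = (0.17+0.44)/2 = 0.305, v̄ = (0.21+0.29)/2 = 0.25 → q = 2×0.305×0.25 = 0.1525 m³/s
Panel 2-3: Δb = 5.6 m, d̄ = (0.44+0.53)/2 = 0.485, v̄ = (0.29+0.30)/2 = 0.295 → q = 5.6×0.485×0.295 = 0.8012 m³/s
Panel 3-4: Δb = 11.2 m, d̄ = (0.53+0.60)/2 = 0.565, v̄ = (0.30+0.35)/2 = 0.325 → q = 11.2×0.565×0.325 = 2.057 m³/s
Panel 4-5: Δb = 2.3 m, d̄ = (0.60+0.44)/2 = 0.52, v̄ = (0.35+0.27)/2 = 0.31 → q = 2.3×0.52×0.31 = 0.3708 m³/s
Panel 5-6: Δb = 2.5 m, d̄ = (0.44+0.21)/2 = 0.325, v̄ = (0.27+0.19)/2 = 0.23 → q = 2.5×0.325×0.23 = 0.1869 m³/s
Q = Σ q = 3.568 m³/s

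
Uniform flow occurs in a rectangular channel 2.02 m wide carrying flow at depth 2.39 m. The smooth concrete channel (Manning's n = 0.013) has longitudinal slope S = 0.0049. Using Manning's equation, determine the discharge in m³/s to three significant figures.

A = b·y = 2.02 × 2.39 = 4.828 m²
P = b + 2y = 2.02 + 2×2.39 = 6.800 m
R = A/P = 4.828/6.800 = 0.7100 m
Q = (1/n)·A·R^(2/3)·S^(1/2) = (1/0.013) × 4.828 × 0.7100^(2/3) × 0.0049^(1/2) = 20.69 m³/s

20.7 m³/s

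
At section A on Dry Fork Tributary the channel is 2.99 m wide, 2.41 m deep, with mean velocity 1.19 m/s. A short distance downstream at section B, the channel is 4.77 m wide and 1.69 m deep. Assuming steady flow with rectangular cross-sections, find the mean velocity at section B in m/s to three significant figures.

Q = A₁V₁ = (2.99×2.41) × 1.19 = 8.575 m³/s
A₂ = 4.77 × 1.69 = 8.061 m²
V₂ = Q/A₂ = 8.575/8.061 = 1.064 m/s

1.06 m/s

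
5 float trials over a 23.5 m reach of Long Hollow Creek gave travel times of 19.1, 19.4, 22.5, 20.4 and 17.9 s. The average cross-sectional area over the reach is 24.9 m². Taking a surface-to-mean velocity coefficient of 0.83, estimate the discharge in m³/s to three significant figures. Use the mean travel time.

24.5 m³/s

t̄ = (19.1 + 19.4 + 22.5 + 20.4 + 17.9) / 5 = 19.86 s
v_surface = L / t̄ = 23.5 / 19.86 = 1.183 m/s
v_mean = 0.83 × 1.183 = 0.9821 m/s
Q = A × v_mean = 24.9 × 0.9821 = 24.45 m³/s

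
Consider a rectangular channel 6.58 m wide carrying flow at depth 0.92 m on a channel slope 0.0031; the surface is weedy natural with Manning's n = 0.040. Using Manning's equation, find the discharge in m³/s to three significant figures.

6.76 m³/s

A = b·y = 6.58 × 0.92 = 6.054 m²
P = b + 2y = 6.58 + 2×0.92 = 8.420 m
R = A/P = 6.054/8.420 = 0.7190 m
Q = (1/n)·A·R^(2/3)·S^(1/2) = (1/0.040) × 6.054 × 0.7190^(2/3) × 0.0031^(1/2) = 6.762 m³/s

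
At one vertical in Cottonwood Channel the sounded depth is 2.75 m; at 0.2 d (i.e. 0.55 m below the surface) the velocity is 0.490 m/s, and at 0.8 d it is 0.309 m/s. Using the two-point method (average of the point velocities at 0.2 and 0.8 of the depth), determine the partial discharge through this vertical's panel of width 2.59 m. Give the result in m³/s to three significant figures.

2.85 m³/s

v̄ = (0.490 + 0.309) / 2 = 0.3995 m/s
q = v̄ × d × w = 0.3995 × 2.75 × 2.59 = 2.845 m³/s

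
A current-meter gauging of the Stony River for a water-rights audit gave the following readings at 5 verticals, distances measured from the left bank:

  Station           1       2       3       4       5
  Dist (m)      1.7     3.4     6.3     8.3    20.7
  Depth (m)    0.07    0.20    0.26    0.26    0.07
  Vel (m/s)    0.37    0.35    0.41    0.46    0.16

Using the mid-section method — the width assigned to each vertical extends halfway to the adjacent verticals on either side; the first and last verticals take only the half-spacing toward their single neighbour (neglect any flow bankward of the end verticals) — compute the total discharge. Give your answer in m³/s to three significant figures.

w_1 = (3.4 − 1.7)/2 = 0.85 m; q_1 = 0.37 × 0.07 × 0.85 = 0.02202 m³/s
w_2 = (6.3 − 1.7)/2 = 2.3 m; q_2 = 0.35 × 0.20 × 2.3 = 0.1610 m³/s
w_3 = (8.3 − 3.4)/2 = 2.45 m; q_3 = 0.41 × 0.26 × 2.45 = 0.2612 m³/s
w_4 = (20.7 − 6.3)/2 = 7.2 m; q_4 = 0.46 × 0.26 × 7.2 = 0.8611 m³/s
w_5 = (20.7 − 8.3)/2 = 6.2 m; q_5 = 0.16 × 0.07 × 6.2 = 0.06944 m³/s
Q = Σ qᵢ = 1.375 m³/s

1.37 m³/s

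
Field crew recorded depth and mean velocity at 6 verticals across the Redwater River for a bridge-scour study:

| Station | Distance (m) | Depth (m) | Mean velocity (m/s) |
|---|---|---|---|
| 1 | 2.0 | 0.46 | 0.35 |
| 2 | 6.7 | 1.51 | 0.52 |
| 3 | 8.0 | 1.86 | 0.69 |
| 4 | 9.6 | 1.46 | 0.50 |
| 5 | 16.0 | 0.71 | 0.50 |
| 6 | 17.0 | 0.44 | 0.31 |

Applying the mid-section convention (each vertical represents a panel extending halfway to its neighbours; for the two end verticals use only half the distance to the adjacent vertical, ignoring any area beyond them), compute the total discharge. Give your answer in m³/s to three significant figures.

8.90 m³/s

w_1 = (6.7 − 2.0)/2 = 2.35 m; q_1 = 0.35 × 0.46 × 2.35 = 0.3784 m³/s
w_2 = (8.0 − 2.0)/2 = 3 m; q_2 = 0.52 × 1.51 × 3 = 2.356 m³/s
w_3 = (9.6 − 6.7)/2 = 1.45 m; q_3 = 0.69 × 1.86 × 1.45 = 1.861 m³/s
w_4 = (16.0 − 8.0)/2 = 4 m; q_4 = 0.50 × 1.46 × 4 = 2.920 m³/s
w_5 = (17.0 − 9.6)/2 = 3.7 m; q_5 = 0.50 × 0.71 × 3.7 = 1.314 m³/s
w_6 = (17.0 − 16.0)/2 = 0.5 m; q_6 = 0.31 × 0.44 × 0.5 = 0.06820 m³/s
Q = Σ qᵢ = 8.897 m³/s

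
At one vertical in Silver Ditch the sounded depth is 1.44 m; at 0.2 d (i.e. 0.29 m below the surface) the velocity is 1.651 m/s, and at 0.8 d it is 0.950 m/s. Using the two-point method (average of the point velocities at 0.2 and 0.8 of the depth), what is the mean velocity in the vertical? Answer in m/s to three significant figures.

v̄ = (1.651 + 0.950) / 2 = 1.301 m/s

1.30 m/s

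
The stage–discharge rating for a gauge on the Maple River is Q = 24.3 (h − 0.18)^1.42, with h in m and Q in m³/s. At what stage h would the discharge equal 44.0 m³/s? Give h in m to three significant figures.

1.70 m

h − h₀ = (Q/C)^(1/b) = (44.0/24.3)^(1/1.42) = 1.519 m
h = 0.18 + 1.519 = 1.699 m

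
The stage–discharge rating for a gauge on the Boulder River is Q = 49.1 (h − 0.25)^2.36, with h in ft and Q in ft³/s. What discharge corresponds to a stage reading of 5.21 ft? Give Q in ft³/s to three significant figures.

2150 ft³/s

Q = 49.1 × (5.21 − 0.25)^2.36 = 49.1 × 4.96^2.36 = 2150 ft³/s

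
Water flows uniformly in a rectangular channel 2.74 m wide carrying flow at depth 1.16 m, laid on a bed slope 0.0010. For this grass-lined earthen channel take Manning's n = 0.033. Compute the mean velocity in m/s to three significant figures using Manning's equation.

0.703 m/s

A = b·y = 2.74 × 1.16 = 3.178 m²
P = b + 2y = 2.74 + 2×1.16 = 5.060 m
R = A/P = 3.178/5.060 = 0.6281 m
Q = (1/n)·A·R^(2/3)·S^(1/2) = (1/0.033) × 3.178 × 0.6281^(2/3) × 0.0010^(1/2) = 2.234 m³/s
V = Q/A = 2.234/3.178 = 0.7028 m/s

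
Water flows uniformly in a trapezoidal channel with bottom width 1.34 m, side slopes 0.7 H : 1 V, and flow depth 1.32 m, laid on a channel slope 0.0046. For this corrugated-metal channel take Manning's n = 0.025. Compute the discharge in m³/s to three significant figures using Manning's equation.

6.11 m³/s

A = (b + z·y)·y = (1.34 + 0.7×1.32)×1.32 = 2.988 m²
P = b + 2y√(1+z²) = 1.34 + 2×1.32×√(1+0.7²) = 4.563 m
R = A/P = 2.988/4.563 = 0.6550 m
Q = (1/n)·A·R^(2/3)·S^(1/2) = (1/0.025) × 2.988 × 0.6550^(2/3) × 0.0046^(1/2) = 6.115 m³/s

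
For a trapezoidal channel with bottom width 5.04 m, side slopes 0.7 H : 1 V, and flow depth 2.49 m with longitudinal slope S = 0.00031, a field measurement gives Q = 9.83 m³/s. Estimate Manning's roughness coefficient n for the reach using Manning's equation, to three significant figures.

A = (b + z·y)·y = (5.04 + 0.7×2.49)×2.49 = 16.89 m²
P = b + 2y√(1+z²) = 5.04 + 2×2.49×√(1+0.7²) = 11.12 m
R = A/P = 16.89/11.12 = 1.519 m
n = (1/Q)·A·R^(2/3)·S^(1/2) = (1/9.83) × 16.89 × 1.321 × 0.01761 = 0.03998

0.0400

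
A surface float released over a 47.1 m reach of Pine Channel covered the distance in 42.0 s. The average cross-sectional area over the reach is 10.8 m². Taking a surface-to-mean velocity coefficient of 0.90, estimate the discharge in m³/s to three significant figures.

10.9 m³/s

v_surface = L / t̄ = 47.1 / 42 = 1.121 m/s
v_mean = 0.90 × 1.121 = 1.009 m/s
Q = A × v_mean = 10.8 × 1.009 = 10.90 m³/s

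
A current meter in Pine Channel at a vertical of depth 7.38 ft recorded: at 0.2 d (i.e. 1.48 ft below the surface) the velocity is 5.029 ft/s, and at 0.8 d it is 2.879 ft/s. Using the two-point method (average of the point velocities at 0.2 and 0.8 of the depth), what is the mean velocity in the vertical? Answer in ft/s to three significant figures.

3.95 ft/s

v̄ = (5.029 + 2.879) / 2 = 3.954 ft/s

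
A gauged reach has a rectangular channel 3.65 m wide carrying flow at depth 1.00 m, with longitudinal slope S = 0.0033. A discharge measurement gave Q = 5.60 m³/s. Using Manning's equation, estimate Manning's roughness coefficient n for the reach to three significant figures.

A = b·y = 3.65 × 1.00 = 3.650 m²
P = b + 2y = 3.65 + 2×1.00 = 5.650 m
R = A/P = 3.650/5.650 = 0.6460 m
n = (1/Q)·A·R^(2/3)·S^(1/2) = (1/5.60) × 3.650 × 0.7473 × 0.05745 = 0.02798

0.0280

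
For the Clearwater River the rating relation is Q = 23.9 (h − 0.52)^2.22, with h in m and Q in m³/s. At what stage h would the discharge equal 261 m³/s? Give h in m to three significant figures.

3.46 m

h − h₀ = (Q/C)^(1/b) = (261/23.9)^(1/2.22) = 2.935 m
h = 0.52 + 2.935 = 3.455 m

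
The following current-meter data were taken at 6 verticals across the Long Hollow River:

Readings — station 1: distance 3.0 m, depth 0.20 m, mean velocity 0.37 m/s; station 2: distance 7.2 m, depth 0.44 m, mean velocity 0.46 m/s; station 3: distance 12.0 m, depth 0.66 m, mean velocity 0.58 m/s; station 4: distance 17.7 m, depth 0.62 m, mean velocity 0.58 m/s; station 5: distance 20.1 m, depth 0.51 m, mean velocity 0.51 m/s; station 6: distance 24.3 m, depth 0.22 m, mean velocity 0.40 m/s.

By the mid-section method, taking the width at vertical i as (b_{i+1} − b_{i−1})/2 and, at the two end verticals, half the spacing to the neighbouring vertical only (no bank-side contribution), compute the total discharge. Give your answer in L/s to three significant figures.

5580 L/s

w_1 = (7.2 − 3.0)/2 = 2.1 m; q_1 = 0.37 × 0.20 × 2.1 = 0.1554 m³/s
w_2 = (12.0 − 3.0)/2 = 4.5 m; q_2 = 0.46 × 0.44 × 4.5 = 0.9108 m³/s
w_3 = (17.7 − 7.2)/2 = 5.25 m; q_3 = 0.58 × 0.66 × 5.25 = 2.010 m³/s
w_4 = (20.1 − 12.0)/2 = 4.05 m; q_4 = 0.58 × 0.62 × 4.05 = 1.456 m³/s
w_5 = (24.3 − 17.7)/2 = 3.3 m; q_5 = 0.51 × 0.51 × 3.3 = 0.8583 m³/s
w_6 = (24.3 − 20.1)/2 = 2.1 m; q_6 = 0.40 × 0.22 × 2.1 = 0.1848 m³/s
Q = Σ qᵢ = 5.575 m³/s
= 5.575 × 1000 = 5575 L/s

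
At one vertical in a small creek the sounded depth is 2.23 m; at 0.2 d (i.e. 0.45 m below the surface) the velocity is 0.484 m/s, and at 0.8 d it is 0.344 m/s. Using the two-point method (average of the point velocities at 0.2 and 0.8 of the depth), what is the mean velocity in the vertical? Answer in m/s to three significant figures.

v̄ = (0.484 + 0.344) / 2 = 0.4140 m/s

0.414 m/s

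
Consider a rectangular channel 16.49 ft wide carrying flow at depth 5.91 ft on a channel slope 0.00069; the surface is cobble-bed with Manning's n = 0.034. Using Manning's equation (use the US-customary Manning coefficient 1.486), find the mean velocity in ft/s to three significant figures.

2.62 ft/s

A = b·y = 16.49 × 5.91 = 97.46 ft²
P = b + 2y = 16.49 + 2×5.91 = 28.31 ft
R = A/P = 97.46/28.31 = 3.442 ft
Q = (1.486/n)·A·R^(2/3)·S^(1/2) = (1.486/0.034) × 97.46 × 3.442^(2/3) × 0.00069^(1/2) = 255.1 ft³/s
V = Q/A = 255.1/97.46 = 2.617 ft/s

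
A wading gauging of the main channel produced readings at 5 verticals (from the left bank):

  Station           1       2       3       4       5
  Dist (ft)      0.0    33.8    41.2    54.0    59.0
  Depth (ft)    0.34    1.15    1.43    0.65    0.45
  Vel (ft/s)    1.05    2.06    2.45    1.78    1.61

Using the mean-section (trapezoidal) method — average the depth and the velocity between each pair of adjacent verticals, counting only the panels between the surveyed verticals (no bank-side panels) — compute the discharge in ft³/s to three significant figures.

Panel 1-2: Δb = 33.8 ft, d̄ = (0.34+1.15)/2 = 0.745, v̄ = (1.05+2.06)/2 = 1.555 → q = 33.8×0.745×1.555 = 39.16 ft³/s
Panel 2-3: Δb = 7.4 ft, d̄ = (1.15+1.43)/2 = 1.29, v̄ = (2.06+2.45)/2 = 2.255 → q = 7.4×1.29×2.255 = 21.53 ft³/s
Panel 3-4: Δb = 12.8 ft, d̄ = (1.43+0.65)/2 = 1.04, v̄ = (2.45+1.78)/2 = 2.115 → q = 12.8×1.04×2.115 = 28.15 ft³/s
Panel 4-5: Δb = 5 ft, d̄ = (0.65+0.45)/2 = 0.55, v̄ = (1.78+1.61)/2 = 1.695 → q = 5×0.55×1.695 = 4.661 ft³/s
Q = Σ q = 93.50 ft³/s

93.5 ft³/s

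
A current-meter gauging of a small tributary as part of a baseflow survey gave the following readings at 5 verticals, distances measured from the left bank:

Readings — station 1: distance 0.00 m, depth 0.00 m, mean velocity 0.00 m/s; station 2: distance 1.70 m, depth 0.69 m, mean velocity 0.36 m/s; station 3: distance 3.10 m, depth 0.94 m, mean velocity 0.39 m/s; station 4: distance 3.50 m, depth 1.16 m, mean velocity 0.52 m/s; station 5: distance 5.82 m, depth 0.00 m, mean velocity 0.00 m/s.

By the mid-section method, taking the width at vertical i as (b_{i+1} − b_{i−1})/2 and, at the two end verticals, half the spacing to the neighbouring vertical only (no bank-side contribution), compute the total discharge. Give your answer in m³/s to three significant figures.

w_2 = (3.10 − 0.00)/2 = 1.55 m; q_2 = 0.36 × 0.69 × 1.55 = 0.3850 m³/s
w_3 = (3.50 − 1.70)/2 = 0.9 m; q_3 = 0.39 × 0.94 × 0.9 = 0.3299 m³/s
w_4 = (5.82 − 3.10)/2 = 1.36 m; q_4 = 0.52 × 1.16 × 1.36 = 0.8204 m³/s
Stations 1, 5 contribute zero (depth or velocity is 0).
Q = Σ qᵢ = 1.535 m³/s

1.54 m³/s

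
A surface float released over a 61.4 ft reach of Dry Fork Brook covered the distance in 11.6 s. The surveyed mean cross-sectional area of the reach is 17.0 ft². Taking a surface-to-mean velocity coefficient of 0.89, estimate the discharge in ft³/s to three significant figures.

80.1 ft³/s

v_surface = L / t̄ = 61.4 / 11.6 = 5.293 ft/s
v_mean = 0.89 × 5.293 = 4.711 ft/s
Q = A × v_mean = 17.0 × 4.711 = 80.08 ft³/s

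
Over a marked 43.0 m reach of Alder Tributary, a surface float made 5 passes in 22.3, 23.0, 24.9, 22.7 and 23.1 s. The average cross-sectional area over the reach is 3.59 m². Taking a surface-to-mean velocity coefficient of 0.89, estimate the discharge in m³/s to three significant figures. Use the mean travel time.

5.92 m³/s

t̄ = (22.3 + 23.0 + 24.9 + 22.7 + 23.1) / 5 = 23.2 s
v_surface = L / t̄ = 43.0 / 23.2 = 1.853 m/s
v_mean = 0.89 × 1.853 = 1.650 m/s
Q = A × v_mean = 3.59 × 1.650 = 5.922 m³/s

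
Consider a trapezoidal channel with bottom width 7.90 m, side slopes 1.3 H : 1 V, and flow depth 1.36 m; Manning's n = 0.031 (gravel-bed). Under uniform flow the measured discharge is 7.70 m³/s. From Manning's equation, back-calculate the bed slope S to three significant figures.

A = (b + z·y)·y = (7.90 + 1.3×1.36)×1.36 = 13.15 m²
P = b + 2y√(1+z²) = 7.90 + 2×1.36×√(1+1.3²) = 12.36 m
R = A/P = 13.15/12.36 = 1.064 m
S = (Q·n / (1·A·R^(2/3)))² = (7.70×0.031 / (1×13.15×1.042))² = 0.0003035

0.000304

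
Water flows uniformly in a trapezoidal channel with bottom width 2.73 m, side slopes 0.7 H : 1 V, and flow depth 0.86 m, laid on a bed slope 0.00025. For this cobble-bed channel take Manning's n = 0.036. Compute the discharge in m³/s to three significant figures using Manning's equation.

0.889 m³/s

A = (b + z·y)·y = (2.73 + 0.7×0.86)×0.86 = 2.866 m²
P = b + 2y√(1+z²) = 2.73 + 2×0.86×√(1+0.7²) = 4.830 m
R = A/P = 2.866/4.830 = 0.5933 m
Q = (1/n)·A·R^(2/3)·S^(1/2) = (1/0.036) × 2.866 × 0.5933^(2/3) × 0.00025^(1/2) = 0.8887 m³/s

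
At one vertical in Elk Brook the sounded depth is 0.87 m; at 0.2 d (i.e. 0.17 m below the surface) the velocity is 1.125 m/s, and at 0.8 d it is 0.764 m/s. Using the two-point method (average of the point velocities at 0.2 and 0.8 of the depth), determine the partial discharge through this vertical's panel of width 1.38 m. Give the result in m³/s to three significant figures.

1.13 m³/s

v̄ = (1.125 + 0.764) / 2 = 0.9445 m/s
q = v̄ × d × w = 0.9445 × 0.87 × 1.38 = 1.134 m³/s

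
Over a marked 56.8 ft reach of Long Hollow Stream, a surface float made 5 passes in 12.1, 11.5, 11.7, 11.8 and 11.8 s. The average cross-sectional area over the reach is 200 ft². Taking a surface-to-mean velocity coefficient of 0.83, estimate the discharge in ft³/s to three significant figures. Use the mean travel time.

800 ft³/s

t̄ = (12.1 + 11.5 + 11.7 + 11.8 + 11.8) / 5 = 11.78 s
v_surface = L / t̄ = 56.8 / 11.78 = 4.822 ft/s
v_mean = 0.83 × 4.822 = 4.002 ft/s
Q = A × v_mean = 200 × 4.002 = 800.4 ft³/s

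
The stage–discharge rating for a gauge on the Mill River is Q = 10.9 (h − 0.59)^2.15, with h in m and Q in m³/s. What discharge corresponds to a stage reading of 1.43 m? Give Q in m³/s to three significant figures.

Q = 10.9 × (1.43 − 0.59)^2.15 = 10.9 × 0.84^2.15 = 7.493 m³/s

7.49 m³/s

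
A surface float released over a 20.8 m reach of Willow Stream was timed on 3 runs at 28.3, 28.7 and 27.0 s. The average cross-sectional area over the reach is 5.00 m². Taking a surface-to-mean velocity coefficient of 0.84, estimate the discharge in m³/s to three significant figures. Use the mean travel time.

3.12 m³/s

t̄ = (28.3 + 28.7 + 27.0) / 3 = 28 s
v_surface = L / t̄ = 20.8 / 28 = 0.7429 m/s
v_mean = 0.84 × 0.7429 = 0.6240 m/s
Q = A × v_mean = 5.00 × 0.6240 = 3.120 m³/s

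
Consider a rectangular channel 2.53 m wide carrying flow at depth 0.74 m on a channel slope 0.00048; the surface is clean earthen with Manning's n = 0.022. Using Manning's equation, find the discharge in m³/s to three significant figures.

1.12 m³/s

A = b·y = 2.53 × 0.74 = 1.872 m²
P = b + 2y = 2.53 + 2×0.74 = 4.010 m
R = A/P = 1.872/4.010 = 0.4669 m
Q = (1/n)·A·R^(2/3)·S^(1/2) = (1/0.022) × 1.872 × 0.4669^(2/3) × 0.00048^(1/2) = 1.122 m³/s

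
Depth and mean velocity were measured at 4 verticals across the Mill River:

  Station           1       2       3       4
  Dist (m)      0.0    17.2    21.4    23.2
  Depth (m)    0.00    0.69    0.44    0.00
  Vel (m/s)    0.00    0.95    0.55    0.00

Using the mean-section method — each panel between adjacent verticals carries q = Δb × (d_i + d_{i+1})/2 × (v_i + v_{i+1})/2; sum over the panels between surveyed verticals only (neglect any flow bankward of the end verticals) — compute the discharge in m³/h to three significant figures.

16900 m³/h

Panel 1-2: Δb = 17.2 m, d̄ = (0.00+0.69)/2 = 0.345, v̄ = (0.00+0.95)/2 = 0.475 → q = 17.2×0.345×0.475 = 2.819 m³/s
Panel 2-3: Δb = 4.2 m, d̄ = (0.69+0.44)/2 = 0.565, v̄ = (0.95+0.55)/2 = 0.75 → q = 4.2×0.565×0.75 = 1.780 m³/s
Panel 3-4: Δb = 1.8 m, d̄ = (0.44+0.00)/2 = 0.22, v̄ = (0.55+0.00)/2 = 0.275 → q = 1.8×0.22×0.275 = 0.1089 m³/s
Q = Σ q = 4.707 m³/s
= 4.707 × 3600 = 16950 m³/h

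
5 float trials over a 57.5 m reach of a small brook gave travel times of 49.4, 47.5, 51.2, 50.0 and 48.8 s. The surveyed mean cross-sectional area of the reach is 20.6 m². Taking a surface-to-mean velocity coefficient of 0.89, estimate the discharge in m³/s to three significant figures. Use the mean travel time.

t̄ = (49.4 + 47.5 + 51.2 + 50.0 + 48.8) / 5 = 49.38 s
v_surface = L / t̄ = 57.5 / 49.38 = 1.164 m/s
v_mean = 0.89 × 1.164 = 1.036 m/s
Q = A × v_mean = 20.6 × 1.036 = 21.35 m³/s

21.3 m³/s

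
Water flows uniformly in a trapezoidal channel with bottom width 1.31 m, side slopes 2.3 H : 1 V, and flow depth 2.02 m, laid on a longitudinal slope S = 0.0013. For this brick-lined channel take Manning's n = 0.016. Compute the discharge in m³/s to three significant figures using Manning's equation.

A = (b + z·y)·y = (1.31 + 2.3×2.02)×2.02 = 12.03 m²
P = b + 2y√(1+z²) = 1.31 + 2×2.02×√(1+2.3²) = 11.44 m
R = A/P = 12.03/11.44 = 1.051 m
Q = (1/n)·A·R^(2/3)·S^(1/2) = (1/0.016) × 12.03 × 1.051^(2/3) × 0.0013^(1/2) = 28.03 m³/s

28.0 m³/s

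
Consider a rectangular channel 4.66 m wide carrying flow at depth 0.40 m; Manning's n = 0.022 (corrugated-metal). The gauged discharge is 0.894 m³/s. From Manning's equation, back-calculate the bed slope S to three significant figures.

A = b·y = 4.66 × 0.40 = 1.864 m²
P = b + 2y = 4.66 + 2×0.40 = 5.460 m
R = A/P = 1.864/5.460 = 0.3414 m
S = (Q·n / (1·A·R^(2/3)))² = (0.894×0.022 / (1×1.864×0.4885))² = 0.0004666

0.000467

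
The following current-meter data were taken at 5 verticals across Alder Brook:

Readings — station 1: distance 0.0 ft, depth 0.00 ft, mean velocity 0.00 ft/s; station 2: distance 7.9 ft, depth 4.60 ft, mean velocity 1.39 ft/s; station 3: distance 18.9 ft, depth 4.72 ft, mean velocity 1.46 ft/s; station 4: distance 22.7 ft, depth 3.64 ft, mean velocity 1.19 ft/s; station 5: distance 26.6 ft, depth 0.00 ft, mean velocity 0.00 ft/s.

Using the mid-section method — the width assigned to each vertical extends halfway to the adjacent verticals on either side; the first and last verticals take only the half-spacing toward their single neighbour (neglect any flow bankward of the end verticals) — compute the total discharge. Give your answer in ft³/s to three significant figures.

128 ft³/s

w_2 = (18.9 − 0.0)/2 = 9.45 ft; q_2 = 1.39 × 4.60 × 9.45 = 60.42 ft³/s
w_3 = (22.7 − 7.9)/2 = 7.4 ft; q_3 = 1.46 × 4.72 × 7.4 = 50.99 ft³/s
w_4 = (26.6 − 18.9)/2 = 3.85 ft; q_4 = 1.19 × 3.64 × 3.85 = 16.68 ft³/s
Stations 1, 5 contribute zero (depth or velocity is 0).
Q = Σ qᵢ = 128.1 ft³/s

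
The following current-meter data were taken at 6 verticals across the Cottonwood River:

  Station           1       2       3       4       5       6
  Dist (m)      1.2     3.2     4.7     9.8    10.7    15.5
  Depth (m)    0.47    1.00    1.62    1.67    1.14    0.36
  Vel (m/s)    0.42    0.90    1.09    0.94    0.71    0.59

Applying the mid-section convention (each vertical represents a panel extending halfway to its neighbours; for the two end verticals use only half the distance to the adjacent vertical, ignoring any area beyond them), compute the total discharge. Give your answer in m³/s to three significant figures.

15.1 m³/s

w_1 = (3.2 − 1.2)/2 = 1 m; q_1 = 0.42 × 0.47 × 1 = 0.1974 m³/s
w_2 = (4.7 − 1.2)/2 = 1.75 m; q_2 = 0.90 × 1.00 × 1.75 = 1.575 m³/s
w_3 = (9.8 − 3.2)/2 = 3.3 m; q_3 = 1.09 × 1.62 × 3.3 = 5.827 m³/s
w_4 = (10.7 − 4.7)/2 = 3 m; q_4 = 0.94 × 1.67 × 3 = 4.709 m³/s
w_5 = (15.5 − 9.8)/2 = 2.85 m; q_5 = 0.71 × 1.14 × 2.85 = 2.307 m³/s
w_6 = (15.5 − 10.7)/2 = 2.4 m; q_6 = 0.59 × 0.36 × 2.4 = 0.5098 m³/s
Q = Σ qᵢ = 15.13 m³/s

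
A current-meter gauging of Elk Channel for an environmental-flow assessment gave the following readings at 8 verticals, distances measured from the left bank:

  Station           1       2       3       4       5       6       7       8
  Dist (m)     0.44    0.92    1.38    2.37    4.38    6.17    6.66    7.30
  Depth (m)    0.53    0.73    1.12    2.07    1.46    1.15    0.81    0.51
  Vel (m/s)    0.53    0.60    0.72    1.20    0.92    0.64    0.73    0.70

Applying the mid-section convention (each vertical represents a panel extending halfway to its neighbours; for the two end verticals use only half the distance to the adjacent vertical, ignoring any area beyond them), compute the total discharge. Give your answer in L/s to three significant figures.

w_1 = (0.92 − 0.44)/2 = 0.24 m; q_1 = 0.53 × 0.53 × 0.24 = 0.06742 m³/s
w_2 = (1.38 − 0.44)/2 = 0.47 m; q_2 = 0.60 × 0.73 × 0.47 = 0.2059 m³/s
w_3 = (2.37 − 0.92)/2 = 0.725 m; q_3 = 0.72 × 1.12 × 0.725 = 0.5846 m³/s
w_4 = (4.38 − 1.38)/2 = 1.5 m; q_4 = 1.20 × 2.07 × 1.5 = 3.726 m³/s
w_5 = (6.17 − 2.37)/2 = 1.9 m; q_5 = 0.92 × 1.46 × 1.9 = 2.552 m³/s
w_6 = (6.66 − 4.38)/2 = 1.14 m; q_6 = 0.64 × 1.15 × 1.14 = 0.8390 m³/s
w_7 = (7.30 − 6.17)/2 = 0.565 m; q_7 = 0.73 × 0.81 × 0.565 = 0.3341 m³/s
w_8 = (7.30 − 6.66)/2 = 0.32 m; q_8 = 0.70 × 0.51 × 0.32 = 0.1142 m³/s
Q = Σ qᵢ = 8.423 m³/s
= 8.423 × 1000 = 8423 L/s

8420 L/s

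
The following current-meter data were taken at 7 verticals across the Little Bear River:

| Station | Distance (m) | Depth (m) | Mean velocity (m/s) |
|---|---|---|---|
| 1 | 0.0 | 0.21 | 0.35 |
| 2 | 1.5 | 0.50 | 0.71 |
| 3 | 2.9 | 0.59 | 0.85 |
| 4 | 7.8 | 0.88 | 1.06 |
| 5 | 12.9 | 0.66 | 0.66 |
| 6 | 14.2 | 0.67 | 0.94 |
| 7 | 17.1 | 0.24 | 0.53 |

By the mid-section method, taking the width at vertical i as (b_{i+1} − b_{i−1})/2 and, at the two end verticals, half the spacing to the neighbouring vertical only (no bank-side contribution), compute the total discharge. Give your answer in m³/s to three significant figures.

w_1 = (1.5 − 0.0)/2 = 0.75 m; q_1 = 0.35 × 0.21 × 0.75 = 0.05513 m³/s
w_2 = (2.9 − 0.0)/2 = 1.45 m; q_2 = 0.71 × 0.50 × 1.45 = 0.5148 m³/s
w_3 = (7.8 − 1.5)/2 = 3.15 m; q_3 = 0.85 × 0.59 × 3.15 = 1.580 m³/s
w_4 = (12.9 − 2.9)/2 = 5 m; q_4 = 1.06 × 0.88 × 5 = 4.664 m³/s
w_5 = (14.2 − 7.8)/2 = 3.2 m; q_5 = 0.66 × 0.66 × 3.2 = 1.394 m³/s
w_6 = (17.1 − 12.9)/2 = 2.1 m; q_6 = 0.94 × 0.67 × 2.1 = 1.323 m³/s
w_7 = (17.1 − 14.2)/2 = 1.45 m; q_7 = 0.53 × 0.24 × 1.45 = 0.1844 m³/s
Q = Σ qᵢ = 9.715 m³/s

9.71 m³/s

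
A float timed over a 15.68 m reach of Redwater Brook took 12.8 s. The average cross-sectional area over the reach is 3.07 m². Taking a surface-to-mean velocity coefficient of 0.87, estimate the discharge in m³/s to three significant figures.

3.27 m³/s

v_surface = L / t̄ = 15.68 / 12.8 = 1.225 m/s
v_mean = 0.87 × 1.225 = 1.066 m/s
Q = A × v_mean = 3.07 × 1.066 = 3.272 m³/s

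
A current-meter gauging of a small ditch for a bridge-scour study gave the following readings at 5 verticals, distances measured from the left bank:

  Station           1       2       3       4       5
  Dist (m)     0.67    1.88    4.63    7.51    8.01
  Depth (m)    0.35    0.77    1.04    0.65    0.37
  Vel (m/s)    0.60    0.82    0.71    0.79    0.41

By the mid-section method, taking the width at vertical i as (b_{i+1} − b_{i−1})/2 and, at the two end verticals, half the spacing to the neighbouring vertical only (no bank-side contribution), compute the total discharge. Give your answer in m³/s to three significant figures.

4.36 m³/s

w_1 = (1.88 − 0.67)/2 = 0.605 m; q_1 = 0.60 × 0.35 × 0.605 = 0.1271 m³/s
w_2 = (4.63 − 0.67)/2 = 1.98 m; q_2 = 0.82 × 0.77 × 1.98 = 1.250 m³/s
w_3 = (7.51 − 1.88)/2 = 2.815 m; q_3 = 0.71 × 1.04 × 2.815 = 2.079 m³/s
w_4 = (8.01 − 4.63)/2 = 1.69 m; q_4 = 0.79 × 0.65 × 1.69 = 0.8678 m³/s
w_5 = (8.01 − 7.51)/2 = 0.25 m; q_5 = 0.41 × 0.37 × 0.25 = 0.03793 m³/s
Q = Σ qᵢ = 4.362 m³/s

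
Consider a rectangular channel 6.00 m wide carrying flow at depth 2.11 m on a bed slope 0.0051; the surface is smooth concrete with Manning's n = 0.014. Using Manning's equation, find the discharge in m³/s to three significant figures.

74.5 m³/s

A = b·y = 6.00 × 2.11 = 12.66 m²
P = b + 2y = 6.00 + 2×2.11 = 10.22 m
R = A/P = 12.66/10.22 = 1.239 m
Q = (1/n)·A·R^(2/3)·S^(1/2) = (1/0.014) × 12.66 × 1.239^(2/3) × 0.0051^(1/2) = 74.49 m³/s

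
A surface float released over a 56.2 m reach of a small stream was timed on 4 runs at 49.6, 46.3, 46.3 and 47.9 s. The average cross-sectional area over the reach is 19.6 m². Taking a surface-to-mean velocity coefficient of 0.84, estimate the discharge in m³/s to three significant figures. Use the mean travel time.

19.5 m³/s

t̄ = (49.6 + 46.3 + 46.3 + 47.9) / 4 = 47.525 s
v_surface = L / t̄ = 56.2 / 47.525 = 1.183 m/s
v_mean = 0.84 × 1.183 = 0.9933 m/s
Q = A × v_mean = 19.6 × 0.9933 = 19.47 m³/s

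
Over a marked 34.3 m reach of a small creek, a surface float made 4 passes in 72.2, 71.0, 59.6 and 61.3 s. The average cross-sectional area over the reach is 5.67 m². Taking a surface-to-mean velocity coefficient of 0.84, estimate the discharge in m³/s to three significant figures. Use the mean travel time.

t̄ = (72.2 + 71.0 + 59.6 + 61.3) / 4 = 66.025 s
v_surface = L / t̄ = 34.3 / 66.025 = 0.5195 m/s
v_mean = 0.84 × 0.5195 = 0.4364 m/s
Q = A × v_mean = 5.67 × 0.4364 = 2.474 m³/s

2.47 m³/s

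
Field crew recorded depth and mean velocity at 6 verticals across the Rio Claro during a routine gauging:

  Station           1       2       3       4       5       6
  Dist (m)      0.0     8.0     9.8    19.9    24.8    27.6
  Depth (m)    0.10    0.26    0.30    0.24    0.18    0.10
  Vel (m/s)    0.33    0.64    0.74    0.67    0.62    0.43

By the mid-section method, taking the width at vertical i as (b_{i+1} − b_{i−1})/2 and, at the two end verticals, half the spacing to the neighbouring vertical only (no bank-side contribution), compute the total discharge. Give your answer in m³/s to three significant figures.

w_1 = (8.0 − 0.0)/2 = 4 m; q_1 = 0.33 × 0.10 × 4 = 0.1320 m³/s
w_2 = (9.8 − 0.0)/2 = 4.9 m; q_2 = 0.64 × 0.26 × 4.9 = 0.8154 m³/s
w_3 = (19.9 − 8.0)/2 = 5.95 m; q_3 = 0.74 × 0.30 × 5.95 = 1.321 m³/s
w_4 = (24.8 − 9.8)/2 = 7.5 m; q_4 = 0.67 × 0.24 × 7.5 = 1.206 m³/s
w_5 = (27.6 − 19.9)/2 = 3.85 m; q_5 = 0.62 × 0.18 × 3.85 = 0.4297 m³/s
w_6 = (27.6 − 24.8)/2 = 1.4 m; q_6 = 0.43 × 0.10 × 1.4 = 0.06020 m³/s
Q = Σ qᵢ = 3.964 m³/s

3.96 m³/s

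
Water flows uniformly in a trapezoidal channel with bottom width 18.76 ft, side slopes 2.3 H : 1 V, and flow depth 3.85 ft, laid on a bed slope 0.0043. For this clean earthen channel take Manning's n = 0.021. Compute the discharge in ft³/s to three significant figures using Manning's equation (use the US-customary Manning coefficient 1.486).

A = (b + z·y)·y = (18.76 + 2.3×3.85)×3.85 = 106.3 ft²
P = b + 2y√(1+z²) = 18.76 + 2×3.85×√(1+2.3²) = 38.07 ft
R = A/P = 106.3/38.07 = 2.793 ft
Q = (1.486/n)·A·R^(2/3)·S^(1/2) = (1.486/0.021) × 106.3 × 2.793^(2/3) × 0.0043^(1/2) = 978.3 ft³/s

978 ft³/s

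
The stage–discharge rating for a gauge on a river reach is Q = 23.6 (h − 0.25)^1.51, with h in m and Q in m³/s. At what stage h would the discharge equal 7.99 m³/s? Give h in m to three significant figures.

h − h₀ = (Q/C)^(1/b) = (7.99/23.6)^(1/1.51) = 0.4881 m
h = 0.25 + 0.4881 = 0.7381 m

0.738 m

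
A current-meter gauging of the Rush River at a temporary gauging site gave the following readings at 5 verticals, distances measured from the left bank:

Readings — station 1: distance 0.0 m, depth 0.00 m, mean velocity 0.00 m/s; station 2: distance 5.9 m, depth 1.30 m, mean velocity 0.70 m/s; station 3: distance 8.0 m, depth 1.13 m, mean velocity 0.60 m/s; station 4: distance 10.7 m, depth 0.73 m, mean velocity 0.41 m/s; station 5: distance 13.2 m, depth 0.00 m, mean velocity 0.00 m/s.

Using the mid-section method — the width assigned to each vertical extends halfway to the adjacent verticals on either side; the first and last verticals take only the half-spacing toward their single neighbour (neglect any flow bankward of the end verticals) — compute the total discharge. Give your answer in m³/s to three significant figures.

w_2 = (8.0 − 0.0)/2 = 4 m; q_2 = 0.70 × 1.30 × 4 = 3.640 m³/s
w_3 = (10.7 − 5.9)/2 = 2.4 m; q_3 = 0.60 × 1.13 × 2.4 = 1.627 m³/s
w_4 = (13.2 − 8.0)/2 = 2.6 m; q_4 = 0.41 × 0.73 × 2.6 = 0.7782 m³/s
Stations 1, 5 contribute zero (depth or velocity is 0).
Q = Σ qᵢ = 6.045 m³/s

6.05 m³/s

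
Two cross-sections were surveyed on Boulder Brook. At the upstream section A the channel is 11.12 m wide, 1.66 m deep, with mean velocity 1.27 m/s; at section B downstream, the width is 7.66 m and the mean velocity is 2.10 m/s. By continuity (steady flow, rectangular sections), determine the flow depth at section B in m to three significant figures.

1.46 m

Q = A₁V₁ = (11.12×1.66) × 1.27 = 23.44 m³/s
d₂ = Q/(b₂ V₂) = 23.44/(7.66×2.10) = 1.457 m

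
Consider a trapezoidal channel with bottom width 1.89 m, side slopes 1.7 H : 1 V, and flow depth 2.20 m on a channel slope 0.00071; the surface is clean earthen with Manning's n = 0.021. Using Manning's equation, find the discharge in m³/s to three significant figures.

17.5 m³/s

A = (b + z·y)·y = (1.89 + 1.7×2.20)×2.20 = 12.39 m²
P = b + 2y√(1+z²) = 1.89 + 2×2.20×√(1+1.7²) = 10.57 m
R = A/P = 12.39/10.57 = 1.172 m
Q = (1/n)·A·R^(2/3)·S^(1/2) = (1/0.021) × 12.39 × 1.172^(2/3) × 0.00071^(1/2) = 17.47 m³/s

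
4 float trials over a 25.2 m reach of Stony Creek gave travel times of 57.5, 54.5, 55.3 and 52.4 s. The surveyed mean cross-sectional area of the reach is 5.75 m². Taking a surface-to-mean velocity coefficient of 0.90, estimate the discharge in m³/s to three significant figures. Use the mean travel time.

2.37 m³/s

t̄ = (57.5 + 54.5 + 55.3 + 52.4) / 4 = 54.925 s
v_surface = L / t̄ = 25.2 / 54.925 = 0.4588 m/s
v_mean = 0.90 × 0.4588 = 0.4129 m/s
Q = A × v_mean = 5.75 × 0.4129 = 2.374 m³/s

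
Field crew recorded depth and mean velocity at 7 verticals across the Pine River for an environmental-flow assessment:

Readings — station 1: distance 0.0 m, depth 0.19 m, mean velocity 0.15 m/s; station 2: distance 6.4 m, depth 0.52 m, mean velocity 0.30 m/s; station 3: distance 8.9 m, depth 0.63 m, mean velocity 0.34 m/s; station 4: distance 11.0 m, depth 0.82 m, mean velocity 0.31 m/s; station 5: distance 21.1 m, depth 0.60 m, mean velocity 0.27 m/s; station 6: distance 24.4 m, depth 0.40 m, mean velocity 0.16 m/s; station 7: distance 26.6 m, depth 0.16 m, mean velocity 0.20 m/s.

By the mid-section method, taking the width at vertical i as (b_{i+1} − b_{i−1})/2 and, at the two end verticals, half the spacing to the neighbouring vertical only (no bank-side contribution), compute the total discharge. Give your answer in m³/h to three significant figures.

w_1 = (6.4 − 0.0)/2 = 3.2 m; q_1 = 0.15 × 0.19 × 3.2 = 0.09120 m³/s
w_2 = (8.9 − 0.0)/2 = 4.45 m; q_2 = 0.30 × 0.52 × 4.45 = 0.6942 m³/s
w_3 = (11.0 − 6.4)/2 = 2.3 m; q_3 = 0.34 × 0.63 × 2.3 = 0.4927 m³/s
w_4 = (21.1 − 8.9)/2 = 6.1 m; q_4 = 0.31 × 0.82 × 6.1 = 1.551 m³/s
w_5 = (24.4 − 11.0)/2 = 6.7 m; q_5 = 0.27 × 0.60 × 6.7 = 1.085 m³/s
w_6 = (26.6 − 21.1)/2 = 2.75 m; q_6 = 0.16 × 0.40 × 2.75 = 0.1760 m³/s
w_7 = (26.6 − 24.4)/2 = 1.1 m; q_7 = 0.20 × 0.16 × 1.1 = 0.03520 m³/s
Q = Σ qᵢ = 4.125 m³/s
= 4.125 × 3600 = 14850 m³/h

14900 m³/h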